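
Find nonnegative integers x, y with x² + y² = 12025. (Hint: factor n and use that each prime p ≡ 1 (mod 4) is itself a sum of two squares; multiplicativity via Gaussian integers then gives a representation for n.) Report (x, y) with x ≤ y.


Step 1: Factor n = 12025 = 5^2 · 13 · 37.
Step 2: Check the mod-4 condition on each prime factor: 5 ≡ 1 (mod 4), exponent 2; 13 ≡ 1 (mod 4), exponent 1; 37 ≡ 1 (mod 4), exponent 1.
All primes ≡ 3 (mod 4) appear to even exponent (or don't appear), so by the two-squares theorem n IS expressible as a sum of two squares.
Step 3: Build a representation. Group n = k² · m with k = 5 and m = 13 · 37 = 481 (a product of primes ≡ 1 (mod 4)); a representation of m scales to one of n via (k·x)² + (k·y)² = k²(x² + y²). Each prime p ≡ 1 (mod 4) is itself a sum of two squares; find a² by testing p − a² for a perfect square:
  13: 13 − 1² = 12, 13 − 2² = 9 = 3² ⇒ 13 = 2² + 3².
  37: 37 − 1² = 36 = 6² ⇒ 37 = 1² + 6².
  Combine using the Brahmagupta–Fibonacci identity (a² + b²)(c² + d²) = (ac − bd)² + (ad + bc)² = (ac + bd)² + (ad − bc)²:
  13 · 37 = 481: from (2² + 3²)(1² + 6²), take (2·1 − 3·6, 2·6 + 3·1) = (2 − 18, 12 + 3) = (-16, 15); dropping signs (only squares matter) gives (16, 15); check 16² + 15² = 256 + 225 = 481 ✓.
  Scale by k = 5: (5·16, 5·15) = (80, 75).
Step 4: Order so x ≤ y and verify: 75² + 80² = 5625 + 6400 = 12025 = n. ✓

n = 12025 = 75² + 80² (one valid representation with x ≤ y).


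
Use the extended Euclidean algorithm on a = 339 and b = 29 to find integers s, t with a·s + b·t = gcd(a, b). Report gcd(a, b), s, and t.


Euclidean algorithm on (339, 29) — divide until remainder is 0:
  339 = 11 · 29 + 20
  29 = 1 · 20 + 9
  20 = 2 · 9 + 2
  9 = 4 · 2 + 1
  2 = 2 · 1 + 0
gcd(339, 29) = 1.
Track Bezout coefficients alongside the remainders: start with r₀ = 339 = a·1 + b·0 (s = 1, t = 0) and r₁ = 29 = a·0 + b·1 (s = 0, t = 1); each new remainder r_{k+1} = r_{k-1} − q_k·r_k inherits s_{k+1} = s_{k-1} − q_k·s_k, t_{k+1} = t_{k-1} − q_k·t_k, so r_k = a·s_k + b·t_k at every step:
  q = 11: r = 20, s = 1 − 11·0 = 1, t = 0 − 11·1 = -11  (check: 339·1 + 29·(-11) = 20)
  q = 1: r = 9, s = 0 − 1·1 = -1, t = 1 − 1·(-11) = 12  (check: 339·(-1) + 29·12 = 9)
  q = 2: r = 2, s = 1 − 2·(-1) = 3, t = -11 − 2·12 = -35  (check: 339·3 + 29·(-35) = 2)
  q = 4: r = 1, s = -1 − 4·3 = -13, t = 12 − 4·(-35) = 152  (check: 339·(-13) + 29·152 = 1)
The row with r = 1 (the gcd) gives the Bezout coefficients s = -13, t = 152.
Result: 339 · (-13) + 29 · (152) = 1.

gcd(339, 29) = 1; s = -13, t = 152 (check: 339·(-13) + 29·152 = 1).


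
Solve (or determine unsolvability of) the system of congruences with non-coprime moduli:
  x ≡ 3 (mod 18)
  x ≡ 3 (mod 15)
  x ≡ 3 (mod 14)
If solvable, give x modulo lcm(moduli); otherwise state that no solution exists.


Moduli 18, 15, 14 are not pairwise coprime, so CRT works modulo lcm(m_i) when all pairwise compatibility conditions hold.
Pairwise compatibility: gcd(m_i, m_j) must divide a_i - a_j for every pair.
Merge one congruence at a time:
  Start: x ≡ 3 (mod 18).
  Combine with x ≡ 3 (mod 15): gcd(18, 15) = 3; 3 - 3 = 0, which IS divisible by 3, so compatible.
    Write x = 3 + 18·t and substitute into x ≡ 3 (mod 15): 18·t ≡ 3 − 3 = 0 (mod 15).
    Divide the congruence (and modulus) by g = 3: 6·t ≡ 0 (mod 5).
    Reduce coefficients mod 5: 1·t ≡ 0 (mod 5).
    So t ≡ 0 (mod 5).
    Then x = 3 + 18·0 = 3, valid modulo lcm(18, 15) = 90: x ≡ 3 (mod 90).
  Combine with x ≡ 3 (mod 14): gcd(90, 14) = 2; 3 - 3 = 0, which IS divisible by 2, so compatible.
    Write x = 3 + 90·t and substitute into x ≡ 3 (mod 14): 90·t ≡ 3 − 3 = 0 (mod 14).
    Divide the congruence (and modulus) by g = 2: 45·t ≡ 0 (mod 7).
    Reduce coefficients mod 7: 3·t ≡ 0 (mod 7).
    The inverse of 3 mod 7 is 5 (since 3·5 = 15 = 2·7 + 1), so t ≡ 5·0 = 0 ≡ 0 (mod 7).
    Then x = 3 + 90·0 = 3, valid modulo lcm(90, 14) = 630: x ≡ 3 (mod 630).
Verify: 3 mod 18 = 3, 3 mod 15 = 3, 3 mod 14 = 3.

x ≡ 3 (mod 630).


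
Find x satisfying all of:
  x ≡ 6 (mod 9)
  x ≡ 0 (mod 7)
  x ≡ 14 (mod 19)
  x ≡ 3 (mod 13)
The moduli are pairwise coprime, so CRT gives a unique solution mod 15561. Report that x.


Product of moduli M = 9 · 7 · 19 · 13 = 15561.
Merge one congruence at a time:
  Start: x ≡ 6 (mod 9).
  Combine with x ≡ 0 (mod 7); new modulus lcm = 63.
    Write x = 6 + 9·t and substitute into x ≡ 0 (mod 7): 9·t ≡ 0 − 6 = -6 (mod 7).
    Reduce coefficients mod 7: 2·t ≡ 1 (mod 7).
    The inverse of 2 mod 7 is 4 (since 2·4 = 8 = 1·7 + 1), so t ≡ 4·1 = 4 ≡ 4 (mod 7).
    Then x = 6 + 9·4 = 42, valid modulo lcm(9, 7) = 63: x ≡ 42 (mod 63).
  Combine with x ≡ 14 (mod 19); new modulus lcm = 1197.
    Write x = 42 + 63·t and substitute into x ≡ 14 (mod 19): 63·t ≡ 14 − 42 = -28 (mod 19).
    Reduce coefficients mod 19: 6·t ≡ 10 (mod 19).
    The inverse of 6 mod 19 is 16 (since 6·16 = 96 = 5·19 + 1), so t ≡ 16·10 = 160 ≡ 8 (mod 19).
    Then x = 42 + 63·8 = 546, valid modulo lcm(63, 19) = 1197: x ≡ 546 (mod 1197).
  Combine with x ≡ 3 (mod 13); new modulus lcm = 15561.
    Write x = 546 + 1197·t and substitute into x ≡ 3 (mod 13): 1197·t ≡ 3 − 546 = -543 (mod 13).
    Reduce coefficients mod 13: 1·t ≡ 3 (mod 13).
    So t ≡ 3 (mod 13).
    Then x = 546 + 1197·3 = 4137, valid modulo lcm(1197, 13) = 15561: x ≡ 4137 (mod 15561).
Verify against each original: 4137 mod 9 = 6, 4137 mod 7 = 0, 4137 mod 19 = 14, 4137 mod 13 = 3.

x ≡ 4137 (mod 15561).


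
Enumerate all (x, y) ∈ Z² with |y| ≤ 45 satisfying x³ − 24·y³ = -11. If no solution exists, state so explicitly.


The equation is x³ - 24y³ = -11. For fixed y, x³ = 24·y³ − 11, so a solution requires the RHS to be a perfect cube.
Strategy: iterate y from -45 to 45, compute RHS = 24·y³ − 11, and check whether it is a (positive or negative) perfect cube.
Check small values of y:
  y = 0: RHS = -11 is not a perfect cube.
  y = 1: RHS = 13 is not a perfect cube.
  y = -1: RHS = -35 is not a perfect cube.
  y = 2: RHS = 181 is not a perfect cube.
  y = -2: RHS = -203 is not a perfect cube.
  y = 3: RHS = 637 is not a perfect cube.
  y = -3: RHS = -659 is not a perfect cube.
Continuing the search up to |y| = 45 finds no solutions either.
No (x, y) in the scanned range satisfies the equation.

No integer solutions with |y| ≤ 45.


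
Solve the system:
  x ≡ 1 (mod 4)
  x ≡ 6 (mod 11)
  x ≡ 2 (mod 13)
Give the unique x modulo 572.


Moduli 4, 11, 13 are pairwise coprime; by CRT there is a unique solution modulo M = 4 · 11 · 13 = 572.
Solve pairwise, accumulating the modulus:
  Start with x ≡ 1 (mod 4).
  Combine with x ≡ 6 (mod 11): since gcd(4, 11) = 1, we get a unique residue mod 44.
    Write x = 1 + 4·t and substitute into x ≡ 6 (mod 11): 4·t ≡ 6 − 1 = 5 (mod 11).
    The inverse of 4 mod 11 is 3 (since 4·3 = 12 = 1·11 + 1), so t ≡ 3·5 = 15 ≡ 4 (mod 11).
    Then x = 1 + 4·4 = 17, valid modulo lcm(4, 11) = 44: x ≡ 17 (mod 44).
  Combine with x ≡ 2 (mod 13): since gcd(44, 13) = 1, we get a unique residue mod 572.
    Write x = 17 + 44·t and substitute into x ≡ 2 (mod 13): 44·t ≡ 2 − 17 = -15 (mod 13).
    Reduce coefficients mod 13: 5·t ≡ 11 (mod 13).
    The inverse of 5 mod 13 is 8 (since 5·8 = 40 = 3·13 + 1), so t ≡ 8·11 = 88 ≡ 10 (mod 13).
    Then x = 17 + 44·10 = 457, valid modulo lcm(44, 13) = 572: x ≡ 457 (mod 572).
Verify: 457 mod 4 = 1 ✓, 457 mod 11 = 6 ✓, 457 mod 13 = 2 ✓.

x ≡ 457 (mod 572).


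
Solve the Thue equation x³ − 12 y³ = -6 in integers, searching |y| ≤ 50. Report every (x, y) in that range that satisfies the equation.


The equation is x³ - 12y³ = -6. For fixed y, x³ = 12·y³ − 6, so a solution requires the RHS to be a perfect cube.
Strategy: iterate y from -50 to 50, compute RHS = 12·y³ − 6, and check whether it is a (positive or negative) perfect cube.
Check small values of y:
  y = 0: RHS = -6 is not a perfect cube.
  y = 1: RHS = 6 is not a perfect cube.
  y = -1: RHS = -18 is not a perfect cube.
  y = 2: RHS = 90 is not a perfect cube.
  y = -2: RHS = -102 is not a perfect cube.
  y = 3: RHS = 318 is not a perfect cube.
  y = -3: RHS = -330 is not a perfect cube.
Continuing the search up to |y| = 50 finds no solutions either.
No (x, y) in the scanned range satisfies the equation.

No integer solutions with |y| ≤ 50.


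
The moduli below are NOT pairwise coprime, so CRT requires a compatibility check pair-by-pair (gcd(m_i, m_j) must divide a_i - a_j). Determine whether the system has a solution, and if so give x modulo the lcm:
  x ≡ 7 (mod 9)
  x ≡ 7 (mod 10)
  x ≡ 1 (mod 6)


Moduli 9, 10, 6 are not pairwise coprime, so CRT works modulo lcm(m_i) when all pairwise compatibility conditions hold.
Pairwise compatibility: gcd(m_i, m_j) must divide a_i - a_j for every pair.
Merge one congruence at a time:
  Start: x ≡ 7 (mod 9).
  Combine with x ≡ 7 (mod 10): gcd(9, 10) = 1; 7 - 7 = 0, which IS divisible by 1, so compatible.
    Write x = 7 + 9·t and substitute into x ≡ 7 (mod 10): 9·t ≡ 7 − 7 = 0 (mod 10).
    The inverse of 9 mod 10 is 9 (since 9·9 = 81 = 8·10 + 1), so t ≡ 9·0 = 0 ≡ 0 (mod 10).
    Then x = 7 + 9·0 = 7, valid modulo lcm(9, 10) = 90: x ≡ 7 (mod 90).
  Combine with x ≡ 1 (mod 6): gcd(90, 6) = 6; 1 - 7 = -6, which IS divisible by 6, so compatible.
    Write x = 7 + 90·t and substitute into x ≡ 1 (mod 6): 90·t ≡ 1 − 7 = -6 (mod 6).
    Divide the congruence (and modulus) by g = 6: 15·t ≡ -1 (mod 1).
    Modulo 1 every t works; take t = 0.
    Then x = 7 + 90·0 = 7, valid modulo lcm(90, 6) = 90: x ≡ 7 (mod 90).
Verify: 7 mod 9 = 7, 7 mod 10 = 7, 7 mod 6 = 1.

x ≡ 7 (mod 90).


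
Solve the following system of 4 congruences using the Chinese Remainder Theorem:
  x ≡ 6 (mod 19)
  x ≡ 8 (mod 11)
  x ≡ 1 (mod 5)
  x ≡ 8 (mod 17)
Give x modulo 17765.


Product of moduli M = 19 · 11 · 5 · 17 = 17765.
Merge one congruence at a time:
  Start: x ≡ 6 (mod 19).
  Combine with x ≡ 8 (mod 11); new modulus lcm = 209.
    Write x = 6 + 19·t and substitute into x ≡ 8 (mod 11): 19·t ≡ 8 − 6 = 2 (mod 11).
    Reduce coefficients mod 11: 8·t ≡ 2 (mod 11).
    The inverse of 8 mod 11 is 7 (since 8·7 = 56 = 5·11 + 1), so t ≡ 7·2 = 14 ≡ 3 (mod 11).
    Then x = 6 + 19·3 = 63, valid modulo lcm(19, 11) = 209: x ≡ 63 (mod 209).
  Combine with x ≡ 1 (mod 5); new modulus lcm = 1045.
    Write x = 63 + 209·t and substitute into x ≡ 1 (mod 5): 209·t ≡ 1 − 63 = -62 (mod 5).
    Reduce coefficients mod 5: 4·t ≡ 3 (mod 5).
    The inverse of 4 mod 5 is 4 (since 4·4 = 16 = 3·5 + 1), so t ≡ 4·3 = 12 ≡ 2 (mod 5).
    Then x = 63 + 209·2 = 481, valid modulo lcm(209, 5) = 1045: x ≡ 481 (mod 1045).
  Combine with x ≡ 8 (mod 17); new modulus lcm = 17765.
    Write x = 481 + 1045·t and substitute into x ≡ 8 (mod 17): 1045·t ≡ 8 − 481 = -473 (mod 17).
    Reduce coefficients mod 17: 8·t ≡ 3 (mod 17).
    The inverse of 8 mod 17 is 15 (since 8·15 = 120 = 7·17 + 1), so t ≡ 15·3 = 45 ≡ 11 (mod 17).
    Then x = 481 + 1045·11 = 11976, valid modulo lcm(1045, 17) = 17765: x ≡ 11976 (mod 17765).
Verify against each original: 11976 mod 19 = 6, 11976 mod 11 = 8, 11976 mod 5 = 1, 11976 mod 17 = 8.

x ≡ 11976 (mod 17765).


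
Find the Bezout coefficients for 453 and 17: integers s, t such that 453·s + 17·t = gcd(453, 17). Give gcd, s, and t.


Euclidean algorithm on (453, 17) — divide until remainder is 0:
  453 = 26 · 17 + 11
  17 = 1 · 11 + 6
  11 = 1 · 6 + 5
  6 = 1 · 5 + 1
  5 = 5 · 1 + 0
gcd(453, 17) = 1.
Track Bezout coefficients alongside the remainders: start with r₀ = 453 = a·1 + b·0 (s = 1, t = 0) and r₁ = 17 = a·0 + b·1 (s = 0, t = 1); each new remainder r_{k+1} = r_{k-1} − q_k·r_k inherits s_{k+1} = s_{k-1} − q_k·s_k, t_{k+1} = t_{k-1} − q_k·t_k, so r_k = a·s_k + b·t_k at every step:
  q = 26: r = 11, s = 1 − 26·0 = 1, t = 0 − 26·1 = -26  (check: 453·1 + 17·(-26) = 11)
  q = 1: r = 6, s = 0 − 1·1 = -1, t = 1 − 1·(-26) = 27  (check: 453·(-1) + 17·27 = 6)
  q = 1: r = 5, s = 1 − 1·(-1) = 2, t = -26 − 1·27 = -53  (check: 453·2 + 17·(-53) = 5)
  q = 1: r = 1, s = -1 − 1·2 = -3, t = 27 − 1·(-53) = 80  (check: 453·(-3) + 17·80 = 1)
The row with r = 1 (the gcd) gives the Bezout coefficients s = -3, t = 80.
Result: 453 · (-3) + 17 · (80) = 1.

gcd(453, 17) = 1; s = -3, t = 80 (check: 453·(-3) + 17·80 = 1).


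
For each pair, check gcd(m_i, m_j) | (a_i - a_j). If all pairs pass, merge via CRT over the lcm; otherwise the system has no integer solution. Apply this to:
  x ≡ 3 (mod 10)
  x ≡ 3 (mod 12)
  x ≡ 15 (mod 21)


Moduli 10, 12, 21 are not pairwise coprime, so CRT works modulo lcm(m_i) when all pairwise compatibility conditions hold.
Pairwise compatibility: gcd(m_i, m_j) must divide a_i - a_j for every pair.
Merge one congruence at a time:
  Start: x ≡ 3 (mod 10).
  Combine with x ≡ 3 (mod 12): gcd(10, 12) = 2; 3 - 3 = 0, which IS divisible by 2, so compatible.
    Write x = 3 + 10·t and substitute into x ≡ 3 (mod 12): 10·t ≡ 3 − 3 = 0 (mod 12).
    Divide the congruence (and modulus) by g = 2: 5·t ≡ 0 (mod 6).
    The inverse of 5 mod 6 is 5 (since 5·5 = 25 = 4·6 + 1), so t ≡ 5·0 = 0 ≡ 0 (mod 6).
    Then x = 3 + 10·0 = 3, valid modulo lcm(10, 12) = 60: x ≡ 3 (mod 60).
  Combine with x ≡ 15 (mod 21): gcd(60, 21) = 3; 15 - 3 = 12, which IS divisible by 3, so compatible.
    Write x = 3 + 60·t and substitute into x ≡ 15 (mod 21): 60·t ≡ 15 − 3 = 12 (mod 21).
    Divide the congruence (and modulus) by g = 3: 20·t ≡ 4 (mod 7).
    Reduce coefficients mod 7: 6·t ≡ 4 (mod 7).
    The inverse of 6 mod 7 is 6 (since 6·6 = 36 = 5·7 + 1), so t ≡ 6·4 = 24 ≡ 3 (mod 7).
    Then x = 3 + 60·3 = 183, valid modulo lcm(60, 21) = 420: x ≡ 183 (mod 420).
Verify: 183 mod 10 = 3, 183 mod 12 = 3, 183 mod 21 = 15.

x ≡ 183 (mod 420).


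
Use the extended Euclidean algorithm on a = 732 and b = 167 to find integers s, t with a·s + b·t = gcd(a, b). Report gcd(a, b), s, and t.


Euclidean algorithm on (732, 167) — divide until remainder is 0:
  732 = 4 · 167 + 64
  167 = 2 · 64 + 39
  64 = 1 · 39 + 25
  39 = 1 · 25 + 14
  25 = 1 · 14 + 11
  14 = 1 · 11 + 3
  11 = 3 · 3 + 2
  3 = 1 · 2 + 1
  2 = 2 · 1 + 0
gcd(732, 167) = 1.
Track Bezout coefficients alongside the remainders: start with r₀ = 732 = a·1 + b·0 (s = 1, t = 0) and r₁ = 167 = a·0 + b·1 (s = 0, t = 1); each new remainder r_{k+1} = r_{k-1} − q_k·r_k inherits s_{k+1} = s_{k-1} − q_k·s_k, t_{k+1} = t_{k-1} − q_k·t_k, so r_k = a·s_k + b·t_k at every step:
  q = 4: r = 64, s = 1 − 4·0 = 1, t = 0 − 4·1 = -4  (check: 732·1 + 167·(-4) = 64)
  q = 2: r = 39, s = 0 − 2·1 = -2, t = 1 − 2·(-4) = 9  (check: 732·(-2) + 167·9 = 39)
  q = 1: r = 25, s = 1 − 1·(-2) = 3, t = -4 − 1·9 = -13  (check: 732·3 + 167·(-13) = 25)
  q = 1: r = 14, s = -2 − 1·3 = -5, t = 9 − 1·(-13) = 22  (check: 732·(-5) + 167·22 = 14)
  q = 1: r = 11, s = 3 − 1·(-5) = 8, t = -13 − 1·22 = -35  (check: 732·8 + 167·(-35) = 11)
  q = 1: r = 3, s = -5 − 1·8 = -13, t = 22 − 1·(-35) = 57  (check: 732·(-13) + 167·57 = 3)
  q = 3: r = 2, s = 8 − 3·(-13) = 47, t = -35 − 3·57 = -206  (check: 732·47 + 167·(-206) = 2)
  q = 1: r = 1, s = -13 − 1·47 = -60, t = 57 − 1·(-206) = 263  (check: 732·(-60) + 167·263 = 1)
The row with r = 1 (the gcd) gives the Bezout coefficients s = -60, t = 263.
Result: 732 · (-60) + 167 · (263) = 1.

gcd(732, 167) = 1; s = -60, t = 263 (check: 732·(-60) + 167·263 = 1).


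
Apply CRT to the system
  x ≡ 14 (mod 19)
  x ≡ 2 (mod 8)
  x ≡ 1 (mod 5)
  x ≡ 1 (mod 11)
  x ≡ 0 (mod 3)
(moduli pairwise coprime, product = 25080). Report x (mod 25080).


Product of moduli M = 19 · 8 · 5 · 11 · 3 = 25080.
Merge one congruence at a time:
  Start: x ≡ 14 (mod 19).
  Combine with x ≡ 2 (mod 8); new modulus lcm = 152.
    Write x = 14 + 19·t and substitute into x ≡ 2 (mod 8): 19·t ≡ 2 − 14 = -12 (mod 8).
    Reduce coefficients mod 8: 3·t ≡ 4 (mod 8).
    The inverse of 3 mod 8 is 3 (since 3·3 = 9 = 1·8 + 1), so t ≡ 3·4 = 12 ≡ 4 (mod 8).
    Then x = 14 + 19·4 = 90, valid modulo lcm(19, 8) = 152: x ≡ 90 (mod 152).
  Combine with x ≡ 1 (mod 5); new modulus lcm = 760.
    Write x = 90 + 152·t and substitute into x ≡ 1 (mod 5): 152·t ≡ 1 − 90 = -89 (mod 5).
    Reduce coefficients mod 5: 2·t ≡ 1 (mod 5).
    The inverse of 2 mod 5 is 3 (since 2·3 = 6 = 1·5 + 1), so t ≡ 3·1 = 3 ≡ 3 (mod 5).
    Then x = 90 + 152·3 = 546, valid modulo lcm(152, 5) = 760: x ≡ 546 (mod 760).
  Combine with x ≡ 1 (mod 11); new modulus lcm = 8360.
    Write x = 546 + 760·t and substitute into x ≡ 1 (mod 11): 760·t ≡ 1 − 546 = -545 (mod 11).
    Reduce coefficients mod 11: 1·t ≡ 5 (mod 11).
    So t ≡ 5 (mod 11).
    Then x = 546 + 760·5 = 4346, valid modulo lcm(760, 11) = 8360: x ≡ 4346 (mod 8360).
  Combine with x ≡ 0 (mod 3); new modulus lcm = 25080.
    Write x = 4346 + 8360·t and substitute into x ≡ 0 (mod 3): 8360·t ≡ 0 − 4346 = -4346 (mod 3).
    Reduce coefficients mod 3: 2·t ≡ 1 (mod 3).
    The inverse of 2 mod 3 is 2 (since 2·2 = 4 = 1·3 + 1), so t ≡ 2·1 = 2 ≡ 2 (mod 3).
    Then x = 4346 + 8360·2 = 21066, valid modulo lcm(8360, 3) = 25080: x ≡ 21066 (mod 25080).
Verify against each original: 21066 mod 19 = 14, 21066 mod 8 = 2, 21066 mod 5 = 1, 21066 mod 11 = 1, 21066 mod 3 = 0.

x ≡ 21066 (mod 25080).


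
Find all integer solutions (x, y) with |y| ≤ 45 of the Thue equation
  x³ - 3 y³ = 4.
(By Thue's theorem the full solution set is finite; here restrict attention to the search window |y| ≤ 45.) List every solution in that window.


The equation is x³ - 3y³ = 4. For fixed y, x³ = 3·y³ + 4, so a solution requires the RHS to be a perfect cube.
Strategy: iterate y from -45 to 45, compute RHS = 3·y³ + 4, and check whether it is a (positive or negative) perfect cube.
Check small values of y:
  y = 0: RHS = 4 is not a perfect cube.
  y = 1: RHS = 7 is not a perfect cube.
  y = -1: RHS = 1 = (1)³ ⇒ x = 1 works.
  y = 2: RHS = 28 is not a perfect cube.
  y = -2: RHS = -20 is not a perfect cube.
  y = 3: RHS = 85 is not a perfect cube.
  y = -3: RHS = -77 is not a perfect cube.
Continuing the search up to |y| = 45 finds no further solutions beyond those listed.
Collected solutions: (1, -1).

Solutions (with |y| ≤ 45): (1, -1).


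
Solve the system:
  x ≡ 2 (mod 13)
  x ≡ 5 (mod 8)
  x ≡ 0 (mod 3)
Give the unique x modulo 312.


Moduli 13, 8, 3 are pairwise coprime; by CRT there is a unique solution modulo M = 13 · 8 · 3 = 312.
Solve pairwise, accumulating the modulus:
  Start with x ≡ 2 (mod 13).
  Combine with x ≡ 5 (mod 8): since gcd(13, 8) = 1, we get a unique residue mod 104.
    Write x = 2 + 13·t and substitute into x ≡ 5 (mod 8): 13·t ≡ 5 − 2 = 3 (mod 8).
    Reduce coefficients mod 8: 5·t ≡ 3 (mod 8).
    The inverse of 5 mod 8 is 5 (since 5·5 = 25 = 3·8 + 1), so t ≡ 5·3 = 15 ≡ 7 (mod 8).
    Then x = 2 + 13·7 = 93, valid modulo lcm(13, 8) = 104: x ≡ 93 (mod 104).
  Combine with x ≡ 0 (mod 3): since gcd(104, 3) = 1, we get a unique residue mod 312.
    Write x = 93 + 104·t and substitute into x ≡ 0 (mod 3): 104·t ≡ 0 − 93 = -93 (mod 3).
    Reduce coefficients mod 3: 2·t ≡ 0 (mod 3).
    The inverse of 2 mod 3 is 2 (since 2·2 = 4 = 1·3 + 1), so t ≡ 2·0 = 0 ≡ 0 (mod 3).
    Then x = 93 + 104·0 = 93, valid modulo lcm(104, 3) = 312: x ≡ 93 (mod 312).
Verify: 93 mod 13 = 2 ✓, 93 mod 8 = 5 ✓, 93 mod 3 = 0 ✓.

x ≡ 93 (mod 312).


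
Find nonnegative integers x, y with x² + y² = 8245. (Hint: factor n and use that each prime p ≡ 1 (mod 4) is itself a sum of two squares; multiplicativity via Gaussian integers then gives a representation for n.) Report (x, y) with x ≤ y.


Step 1: Factor n = 8245 = 5 · 17 · 97.
Step 2: Check the mod-4 condition on each prime factor: 5 ≡ 1 (mod 4), exponent 1; 17 ≡ 1 (mod 4), exponent 1; 97 ≡ 1 (mod 4), exponent 1.
All primes ≡ 3 (mod 4) appear to even exponent (or don't appear), so by the two-squares theorem n IS expressible as a sum of two squares.
Step 3: Build a representation. Here n = 5 · 17 · 97 is a product of primes ≡ 1 (mod 4). Each prime p ≡ 1 (mod 4) is itself a sum of two squares; find a² by testing p − a² for a perfect square:
  5: 5 − 1² = 4 = 2² ⇒ 5 = 1² + 2².
  17: 17 − 1² = 16 = 4² ⇒ 17 = 1² + 4².
  97: 97 − 1² = 96, 97 − 2² = 93, 97 − 3² = 88, 97 − 4² = 81 = 9² ⇒ 97 = 4² + 9².
  Combine using the Brahmagupta–Fibonacci identity (a² + b²)(c² + d²) = (ac − bd)² + (ad + bc)² = (ac + bd)² + (ad − bc)²:
  5 · 17 = 85: from (1² + 2²)(1² + 4²), take (1·1 − 2·4, 1·4 + 2·1) = (1 − 8, 4 + 2) = (-7, 6); dropping signs (only squares matter) gives (7, 6); check 7² + 6² = 49 + 36 = 85 ✓.
  85 · 97 = 8245: from (7² + 6²)(4² + 9²), take (7·4 − 6·9, 7·9 + 6·4) = (28 − 54, 63 + 24) = (-26, 87); dropping signs (only squares matter) gives (26, 87); check 26² + 87² = 676 + 7569 = 8245 ✓.
Step 4: Order so x ≤ y and verify: 26² + 87² = 676 + 7569 = 8245 = n. ✓

n = 8245 = 26² + 87² (one valid representation with x ≤ y).


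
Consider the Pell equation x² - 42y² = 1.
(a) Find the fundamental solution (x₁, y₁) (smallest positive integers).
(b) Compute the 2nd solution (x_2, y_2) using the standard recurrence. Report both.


Step 1: Find the fundamental solution (x₁, y₁) of x² - 42y² = 1.
  Expand √42 as a continued fraction. a₀ = ⌊√42⌋ = 6; iterate m_{k+1} = d_k·a_k − m_k, d_{k+1} = (42 − m_{k+1}²)/d_k, a_{k+1} = ⌊(a₀ + m_{k+1})/d_{k+1}⌋ (starting m₀ = 0, d₀ = 1), with convergents p_k = a_k·p_{k-1} + p_{k-2}, q_k = a_k·q_{k-1} + q_{k-2} (p₋₁ = 1, q₋₁ = 0):
  k = 0: a₀ = 6; p₀/q₀ = 6/1; p₀² − 42·q₀² = 36 − 42 = -6.
  k = 1: m = 6, d = 6, a = ⌊(6 + 6)/6⌋ = 2; p/q = (2·6 + 1)/(2·1 + 0) = 13/2; p² − 42·q² = 169 − 168 = 1.
  The first convergent with p² − 42·q² = 1 gives the fundamental solution (x₁, y₁) = (13, 2).
Step 2: Apply the recurrence (x_{n+1}, y_{n+1}) = (x₁x_n + 42y₁y_n, x₁y_n + y₁x_n) repeatedly.
  From (x_1, y_1) = (13, 2): x_2 = 13·13 + 42·2·2 = 337; y_2 = 13·2 + 2·13 = 52.
Step 3: Verify x_2² - 42·y_2² = 113569 - 113568 = 1 (should be 1). ✓

(x_1, y_1) = (13, 2); (x_2, y_2) = (337, 52).


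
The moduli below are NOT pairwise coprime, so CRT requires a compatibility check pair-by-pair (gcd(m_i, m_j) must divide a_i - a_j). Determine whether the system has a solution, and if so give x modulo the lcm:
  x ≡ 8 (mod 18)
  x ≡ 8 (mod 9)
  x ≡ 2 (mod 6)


Moduli 18, 9, 6 are not pairwise coprime, so CRT works modulo lcm(m_i) when all pairwise compatibility conditions hold.
Pairwise compatibility: gcd(m_i, m_j) must divide a_i - a_j for every pair.
Merge one congruence at a time:
  Start: x ≡ 8 (mod 18).
  Combine with x ≡ 8 (mod 9): gcd(18, 9) = 9; 8 - 8 = 0, which IS divisible by 9, so compatible.
    Write x = 8 + 18·t and substitute into x ≡ 8 (mod 9): 18·t ≡ 8 − 8 = 0 (mod 9).
    Divide the congruence (and modulus) by g = 9: 2·t ≡ 0 (mod 1).
    Modulo 1 every t works; take t = 0.
    Then x = 8 + 18·0 = 8, valid modulo lcm(18, 9) = 18: x ≡ 8 (mod 18).
  Combine with x ≡ 2 (mod 6): gcd(18, 6) = 6; 2 - 8 = -6, which IS divisible by 6, so compatible.
    Write x = 8 + 18·t and substitute into x ≡ 2 (mod 6): 18·t ≡ 2 − 8 = -6 (mod 6).
    Divide the congruence (and modulus) by g = 6: 3·t ≡ -1 (mod 1).
    Modulo 1 every t works; take t = 0.
    Then x = 8 + 18·0 = 8, valid modulo lcm(18, 6) = 18: x ≡ 8 (mod 18).
Verify: 8 mod 18 = 8, 8 mod 9 = 8, 8 mod 6 = 2.

x ≡ 8 (mod 18).


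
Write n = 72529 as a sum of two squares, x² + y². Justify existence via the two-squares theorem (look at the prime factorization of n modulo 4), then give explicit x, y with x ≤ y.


Step 1: Factor n = 72529 = 29 · 41 · 61.
Step 2: Check the mod-4 condition on each prime factor: 29 ≡ 1 (mod 4), exponent 1; 41 ≡ 1 (mod 4), exponent 1; 61 ≡ 1 (mod 4), exponent 1.
All primes ≡ 3 (mod 4) appear to even exponent (or don't appear), so by the two-squares theorem n IS expressible as a sum of two squares.
Step 3: Build a representation. Here n = 29 · 41 · 61 is a product of primes ≡ 1 (mod 4). Each prime p ≡ 1 (mod 4) is itself a sum of two squares; find a² by testing p − a² for a perfect square:
  29: 29 − 1² = 28, 29 − 2² = 25 = 5² ⇒ 29 = 2² + 5².
  41: 41 − 1² = 40, 41 − 2² = 37, 41 − 3² = 32, 41 − 4² = 25 = 5² ⇒ 41 = 4² + 5².
  61: 61 − 1² = 60, 61 − 2² = 57, 61 − 3² = 52, 61 − 4² = 45, 61 − 5² = 36 = 6² ⇒ 61 = 5² + 6².
  Combine using the Brahmagupta–Fibonacci identity (a² + b²)(c² + d²) = (ac − bd)² + (ad + bc)² = (ac + bd)² + (ad − bc)²:
  29 · 41 = 1189: from (2² + 5²)(4² + 5²), take (2·4 − 5·5, 2·5 + 5·4) = (8 − 25, 10 + 20) = (-17, 30); dropping signs (only squares matter) gives (17, 30); check 17² + 30² = 289 + 900 = 1189 ✓.
  1189 · 61 = 72529: from (17² + 30²)(5² + 6²), take (17·5 − 30·6, 17·6 + 30·5) = (85 − 180, 102 + 150) = (-95, 252); dropping signs (only squares matter) gives (95, 252); check 95² + 252² = 9025 + 63504 = 72529 ✓.
Step 4: Order so x ≤ y and verify: 95² + 252² = 9025 + 63504 = 72529 = n. ✓

n = 72529 = 95² + 252² (one valid representation with x ≤ y).


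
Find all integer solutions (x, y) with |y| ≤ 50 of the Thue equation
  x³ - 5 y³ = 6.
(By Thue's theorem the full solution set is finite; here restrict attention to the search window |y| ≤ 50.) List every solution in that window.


The equation is x³ - 5y³ = 6. For fixed y, x³ = 5·y³ + 6, so a solution requires the RHS to be a perfect cube.
Strategy: iterate y from -50 to 50, compute RHS = 5·y³ + 6, and check whether it is a (positive or negative) perfect cube.
Check small values of y:
  y = 0: RHS = 6 is not a perfect cube.
  y = 1: RHS = 11 is not a perfect cube.
  y = -1: RHS = 1 = (1)³ ⇒ x = 1 works.
  y = 2: RHS = 46 is not a perfect cube.
  y = -2: RHS = -34 is not a perfect cube.
  y = 3: RHS = 141 is not a perfect cube.
  y = -3: RHS = -129 is not a perfect cube.
Continuing the search up to |y| = 50 finds no further solutions beyond those listed.
Collected solutions: (1, -1).

Solutions (with |y| ≤ 50): (1, -1).


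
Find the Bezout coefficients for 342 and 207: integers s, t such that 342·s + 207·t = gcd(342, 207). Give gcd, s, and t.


Euclidean algorithm on (342, 207) — divide until remainder is 0:
  342 = 1 · 207 + 135
  207 = 1 · 135 + 72
  135 = 1 · 72 + 63
  72 = 1 · 63 + 9
  63 = 7 · 9 + 0
gcd(342, 207) = 9.
Track Bezout coefficients alongside the remainders: start with r₀ = 342 = a·1 + b·0 (s = 1, t = 0) and r₁ = 207 = a·0 + b·1 (s = 0, t = 1); each new remainder r_{k+1} = r_{k-1} − q_k·r_k inherits s_{k+1} = s_{k-1} − q_k·s_k, t_{k+1} = t_{k-1} − q_k·t_k, so r_k = a·s_k + b·t_k at every step:
  q = 1: r = 135, s = 1 − 1·0 = 1, t = 0 − 1·1 = -1  (check: 342·1 + 207·(-1) = 135)
  q = 1: r = 72, s = 0 − 1·1 = -1, t = 1 − 1·(-1) = 2  (check: 342·(-1) + 207·2 = 72)
  q = 1: r = 63, s = 1 − 1·(-1) = 2, t = -1 − 1·2 = -3  (check: 342·2 + 207·(-3) = 63)
  q = 1: r = 9, s = -1 − 1·2 = -3, t = 2 − 1·(-3) = 5  (check: 342·(-3) + 207·5 = 9)
The row with r = 9 (the gcd) gives the Bezout coefficients s = -3, t = 5.
Result: 342 · (-3) + 207 · (5) = 9.

gcd(342, 207) = 9; s = -3, t = 5 (check: 342·(-3) + 207·5 = 9).


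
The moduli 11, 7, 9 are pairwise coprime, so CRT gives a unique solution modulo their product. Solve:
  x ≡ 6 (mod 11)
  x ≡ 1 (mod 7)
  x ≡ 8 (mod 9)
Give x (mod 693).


Moduli 11, 7, 9 are pairwise coprime; by CRT there is a unique solution modulo M = 11 · 7 · 9 = 693.
Solve pairwise, accumulating the modulus:
  Start with x ≡ 6 (mod 11).
  Combine with x ≡ 1 (mod 7): since gcd(11, 7) = 1, we get a unique residue mod 77.
    Write x = 6 + 11·t and substitute into x ≡ 1 (mod 7): 11·t ≡ 1 − 6 = -5 (mod 7).
    Reduce coefficients mod 7: 4·t ≡ 2 (mod 7).
    The inverse of 4 mod 7 is 2 (since 4·2 = 8 = 1·7 + 1), so t ≡ 2·2 = 4 ≡ 4 (mod 7).
    Then x = 6 + 11·4 = 50, valid modulo lcm(11, 7) = 77: x ≡ 50 (mod 77).
  Combine with x ≡ 8 (mod 9): since gcd(77, 9) = 1, we get a unique residue mod 693.
    Write x = 50 + 77·t and substitute into x ≡ 8 (mod 9): 77·t ≡ 8 − 50 = -42 (mod 9).
    Reduce coefficients mod 9: 5·t ≡ 3 (mod 9).
    The inverse of 5 mod 9 is 2 (since 5·2 = 10 = 1·9 + 1), so t ≡ 2·3 = 6 ≡ 6 (mod 9).
    Then x = 50 + 77·6 = 512, valid modulo lcm(77, 9) = 693: x ≡ 512 (mod 693).
Verify: 512 mod 11 = 6 ✓, 512 mod 7 = 1 ✓, 512 mod 9 = 8 ✓.

x ≡ 512 (mod 693).


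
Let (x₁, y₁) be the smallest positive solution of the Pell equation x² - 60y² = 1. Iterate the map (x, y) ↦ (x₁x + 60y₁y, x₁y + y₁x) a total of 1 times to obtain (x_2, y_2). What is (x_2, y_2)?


Step 1: Find the fundamental solution (x₁, y₁) of x² - 60y² = 1.
  Expand √60 as a continued fraction. a₀ = ⌊√60⌋ = 7; iterate m_{k+1} = d_k·a_k − m_k, d_{k+1} = (60 − m_{k+1}²)/d_k, a_{k+1} = ⌊(a₀ + m_{k+1})/d_{k+1}⌋ (starting m₀ = 0, d₀ = 1), with convergents p_k = a_k·p_{k-1} + p_{k-2}, q_k = a_k·q_{k-1} + q_{k-2} (p₋₁ = 1, q₋₁ = 0):
  k = 0: a₀ = 7; p₀/q₀ = 7/1; p₀² − 60·q₀² = 49 − 60 = -11.
  k = 1: m = 7, d = 11, a = ⌊(7 + 7)/11⌋ = 1; p/q = (1·7 + 1)/(1·1 + 0) = 8/1; p² − 60·q² = 64 − 60 = 4.
  k = 2: m = 4, d = 4, a = ⌊(7 + 4)/4⌋ = 2; p/q = (2·8 + 7)/(2·1 + 1) = 23/3; p² − 60·q² = 529 − 540 = -11.
  k = 3: m = 4, d = 11, a = ⌊(7 + 4)/11⌋ = 1; p/q = (1·23 + 8)/(1·3 + 1) = 31/4; p² − 60·q² = 961 − 960 = 1.
  The first convergent with p² − 60·q² = 1 gives the fundamental solution (x₁, y₁) = (31, 4).
Step 2: Apply the recurrence (x_{n+1}, y_{n+1}) = (x₁x_n + 60y₁y_n, x₁y_n + y₁x_n) repeatedly.
  From (x_1, y_1) = (31, 4): x_2 = 31·31 + 60·4·4 = 1921; y_2 = 31·4 + 4·31 = 248.
Step 3: Verify x_2² - 60·y_2² = 3690241 - 3690240 = 1 (should be 1). ✓

(x_1, y_1) = (31, 4); (x_2, y_2) = (1921, 248).


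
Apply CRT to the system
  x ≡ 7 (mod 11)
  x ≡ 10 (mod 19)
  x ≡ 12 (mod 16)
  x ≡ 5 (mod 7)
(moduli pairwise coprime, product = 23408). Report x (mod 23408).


Product of moduli M = 11 · 19 · 16 · 7 = 23408.
Merge one congruence at a time:
  Start: x ≡ 7 (mod 11).
  Combine with x ≡ 10 (mod 19); new modulus lcm = 209.
    Write x = 7 + 11·t and substitute into x ≡ 10 (mod 19): 11·t ≡ 10 − 7 = 3 (mod 19).
    The inverse of 11 mod 19 is 7 (since 11·7 = 77 = 4·19 + 1), so t ≡ 7·3 = 21 ≡ 2 (mod 19).
    Then x = 7 + 11·2 = 29, valid modulo lcm(11, 19) = 209: x ≡ 29 (mod 209).
  Combine with x ≡ 12 (mod 16); new modulus lcm = 3344.
    Write x = 29 + 209·t and substitute into x ≡ 12 (mod 16): 209·t ≡ 12 − 29 = -17 (mod 16).
    Reduce coefficients mod 16: 1·t ≡ 15 (mod 16).
    So t ≡ 15 (mod 16).
    Then x = 29 + 209·15 = 3164, valid modulo lcm(209, 16) = 3344: x ≡ 3164 (mod 3344).
  Combine with x ≡ 5 (mod 7); new modulus lcm = 23408.
    Write x = 3164 + 3344·t and substitute into x ≡ 5 (mod 7): 3344·t ≡ 5 − 3164 = -3159 (mod 7).
    Reduce coefficients mod 7: 5·t ≡ 5 (mod 7).
    The inverse of 5 mod 7 is 3 (since 5·3 = 15 = 2·7 + 1), so t ≡ 3·5 = 15 ≡ 1 (mod 7).
    Then x = 3164 + 3344·1 = 6508, valid modulo lcm(3344, 7) = 23408: x ≡ 6508 (mod 23408).
Verify against each original: 6508 mod 11 = 7, 6508 mod 19 = 10, 6508 mod 16 = 12, 6508 mod 7 = 5.

x ≡ 6508 (mod 23408).


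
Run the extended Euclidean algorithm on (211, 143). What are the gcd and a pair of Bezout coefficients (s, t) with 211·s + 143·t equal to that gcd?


Euclidean algorithm on (211, 143) — divide until remainder is 0:
  211 = 1 · 143 + 68
  143 = 2 · 68 + 7
  68 = 9 · 7 + 5
  7 = 1 · 5 + 2
  5 = 2 · 2 + 1
  2 = 2 · 1 + 0
gcd(211, 143) = 1.
Track Bezout coefficients alongside the remainders: start with r₀ = 211 = a·1 + b·0 (s = 1, t = 0) and r₁ = 143 = a·0 + b·1 (s = 0, t = 1); each new remainder r_{k+1} = r_{k-1} − q_k·r_k inherits s_{k+1} = s_{k-1} − q_k·s_k, t_{k+1} = t_{k-1} − q_k·t_k, so r_k = a·s_k + b·t_k at every step:
  q = 1: r = 68, s = 1 − 1·0 = 1, t = 0 − 1·1 = -1  (check: 211·1 + 143·(-1) = 68)
  q = 2: r = 7, s = 0 − 2·1 = -2, t = 1 − 2·(-1) = 3  (check: 211·(-2) + 143·3 = 7)
  q = 9: r = 5, s = 1 − 9·(-2) = 19, t = -1 − 9·3 = -28  (check: 211·19 + 143·(-28) = 5)
  q = 1: r = 2, s = -2 − 1·19 = -21, t = 3 − 1·(-28) = 31  (check: 211·(-21) + 143·31 = 2)
  q = 2: r = 1, s = 19 − 2·(-21) = 61, t = -28 − 2·31 = -90  (check: 211·61 + 143·(-90) = 1)
The row with r = 1 (the gcd) gives the Bezout coefficients s = 61, t = -90.
Result: 211 · (61) + 143 · (-90) = 1.

gcd(211, 143) = 1; s = 61, t = -90 (check: 211·61 + 143·(-90) = 1).


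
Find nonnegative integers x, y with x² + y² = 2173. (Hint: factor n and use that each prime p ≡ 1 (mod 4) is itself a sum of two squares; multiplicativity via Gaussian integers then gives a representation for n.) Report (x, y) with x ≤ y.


Step 1: Factor n = 2173 = 41 · 53.
Step 2: Check the mod-4 condition on each prime factor: 41 ≡ 1 (mod 4), exponent 1; 53 ≡ 1 (mod 4), exponent 1.
All primes ≡ 3 (mod 4) appear to even exponent (or don't appear), so by the two-squares theorem n IS expressible as a sum of two squares.
Step 3: Build a representation. Here n = 41 · 53 is a product of primes ≡ 1 (mod 4). Each prime p ≡ 1 (mod 4) is itself a sum of two squares; find a² by testing p − a² for a perfect square:
  41: 41 − 1² = 40, 41 − 2² = 37, 41 − 3² = 32, 41 − 4² = 25 = 5² ⇒ 41 = 4² + 5².
  53: 53 − 1² = 52, 53 − 2² = 49 = 7² ⇒ 53 = 2² + 7².
  Combine using the Brahmagupta–Fibonacci identity (a² + b²)(c² + d²) = (ac − bd)² + (ad + bc)² = (ac + bd)² + (ad − bc)²:
  41 · 53 = 2173: from (4² + 5²)(2² + 7²), take (4·2 − 5·7, 4·7 + 5·2) = (8 − 35, 28 + 10) = (-27, 38); dropping signs (only squares matter) gives (27, 38); check 27² + 38² = 729 + 1444 = 2173 ✓.
Step 4: Order so x ≤ y and verify: 27² + 38² = 729 + 1444 = 2173 = n. ✓

n = 2173 = 27² + 38² (one valid representation with x ≤ y).


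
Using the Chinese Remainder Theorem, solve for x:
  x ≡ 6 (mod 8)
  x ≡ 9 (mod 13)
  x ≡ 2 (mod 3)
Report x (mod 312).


Moduli 8, 13, 3 are pairwise coprime; by CRT there is a unique solution modulo M = 8 · 13 · 3 = 312.
Solve pairwise, accumulating the modulus:
  Start with x ≡ 6 (mod 8).
  Combine with x ≡ 9 (mod 13): since gcd(8, 13) = 1, we get a unique residue mod 104.
    Write x = 6 + 8·t and substitute into x ≡ 9 (mod 13): 8·t ≡ 9 − 6 = 3 (mod 13).
    The inverse of 8 mod 13 is 5 (since 8·5 = 40 = 3·13 + 1), so t ≡ 5·3 = 15 ≡ 2 (mod 13).
    Then x = 6 + 8·2 = 22, valid modulo lcm(8, 13) = 104: x ≡ 22 (mod 104).
  Combine with x ≡ 2 (mod 3): since gcd(104, 3) = 1, we get a unique residue mod 312.
    Write x = 22 + 104·t and substitute into x ≡ 2 (mod 3): 104·t ≡ 2 − 22 = -20 (mod 3).
    Reduce coefficients mod 3: 2·t ≡ 1 (mod 3).
    The inverse of 2 mod 3 is 2 (since 2·2 = 4 = 1·3 + 1), so t ≡ 2·1 = 2 ≡ 2 (mod 3).
    Then x = 22 + 104·2 = 230, valid modulo lcm(104, 3) = 312: x ≡ 230 (mod 312).
Verify: 230 mod 8 = 6 ✓, 230 mod 13 = 9 ✓, 230 mod 3 = 2 ✓.

x ≡ 230 (mod 312).


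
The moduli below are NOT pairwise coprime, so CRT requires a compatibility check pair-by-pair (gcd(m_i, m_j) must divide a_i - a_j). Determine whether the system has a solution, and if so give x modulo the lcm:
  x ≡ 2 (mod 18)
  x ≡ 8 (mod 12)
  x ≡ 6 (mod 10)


Moduli 18, 12, 10 are not pairwise coprime, so CRT works modulo lcm(m_i) when all pairwise compatibility conditions hold.
Pairwise compatibility: gcd(m_i, m_j) must divide a_i - a_j for every pair.
Merge one congruence at a time:
  Start: x ≡ 2 (mod 18).
  Combine with x ≡ 8 (mod 12): gcd(18, 12) = 6; 8 - 2 = 6, which IS divisible by 6, so compatible.
    Write x = 2 + 18·t and substitute into x ≡ 8 (mod 12): 18·t ≡ 8 − 2 = 6 (mod 12).
    Divide the congruence (and modulus) by g = 6: 3·t ≡ 1 (mod 2).
    Reduce coefficients mod 2: 1·t ≡ 1 (mod 2).
    So t ≡ 1 (mod 2).
    Then x = 2 + 18·1 = 20, valid modulo lcm(18, 12) = 36: x ≡ 20 (mod 36).
  Combine with x ≡ 6 (mod 10): gcd(36, 10) = 2; 6 - 20 = -14, which IS divisible by 2, so compatible.
    Write x = 20 + 36·t and substitute into x ≡ 6 (mod 10): 36·t ≡ 6 − 20 = -14 (mod 10).
    Divide the congruence (and modulus) by g = 2: 18·t ≡ -7 (mod 5).
    Reduce coefficients mod 5: 3·t ≡ 3 (mod 5).
    The inverse of 3 mod 5 is 2 (since 3·2 = 6 = 1·5 + 1), so t ≡ 2·3 = 6 ≡ 1 (mod 5).
    Then x = 20 + 36·1 = 56, valid modulo lcm(36, 10) = 180: x ≡ 56 (mod 180).
Verify: 56 mod 18 = 2, 56 mod 12 = 8, 56 mod 10 = 6.

x ≡ 56 (mod 180).


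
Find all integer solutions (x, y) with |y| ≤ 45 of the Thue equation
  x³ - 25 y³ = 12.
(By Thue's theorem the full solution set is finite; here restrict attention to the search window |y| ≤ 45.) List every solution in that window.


The equation is x³ - 25y³ = 12. For fixed y, x³ = 25·y³ + 12, so a solution requires the RHS to be a perfect cube.
Strategy: iterate y from -45 to 45, compute RHS = 25·y³ + 12, and check whether it is a (positive or negative) perfect cube.
Check small values of y:
  y = 0: RHS = 12 is not a perfect cube.
  y = 1: RHS = 37 is not a perfect cube.
  y = -1: RHS = -13 is not a perfect cube.
  y = 2: RHS = 212 is not a perfect cube.
  y = -2: RHS = -188 is not a perfect cube.
  y = 3: RHS = 687 is not a perfect cube.
  y = -3: RHS = -663 is not a perfect cube.
Continuing the search up to |y| = 45 finds no solutions either.
No (x, y) in the scanned range satisfies the equation.

No integer solutions with |y| ≤ 45.


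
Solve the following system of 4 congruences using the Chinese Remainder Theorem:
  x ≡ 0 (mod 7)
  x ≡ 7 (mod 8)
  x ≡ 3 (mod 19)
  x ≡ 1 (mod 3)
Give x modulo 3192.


Product of moduli M = 7 · 8 · 19 · 3 = 3192.
Merge one congruence at a time:
  Start: x ≡ 0 (mod 7).
  Combine with x ≡ 7 (mod 8); new modulus lcm = 56.
    Write x = 0 + 7·t and substitute into x ≡ 7 (mod 8): 7·t ≡ 7 − 0 = 7 (mod 8).
    The inverse of 7 mod 8 is 7 (since 7·7 = 49 = 6·8 + 1), so t ≡ 7·7 = 49 ≡ 1 (mod 8).
    Then x = 0 + 7·1 = 7, valid modulo lcm(7, 8) = 56: x ≡ 7 (mod 56).
  Combine with x ≡ 3 (mod 19); new modulus lcm = 1064.
    Write x = 7 + 56·t and substitute into x ≡ 3 (mod 19): 56·t ≡ 3 − 7 = -4 (mod 19).
    Reduce coefficients mod 19: 18·t ≡ 15 (mod 19).
    The inverse of 18 mod 19 is 18 (since 18·18 = 324 = 17·19 + 1), so t ≡ 18·15 = 270 ≡ 4 (mod 19).
    Then x = 7 + 56·4 = 231, valid modulo lcm(56, 19) = 1064: x ≡ 231 (mod 1064).
  Combine with x ≡ 1 (mod 3); new modulus lcm = 3192.
    Write x = 231 + 1064·t and substitute into x ≡ 1 (mod 3): 1064·t ≡ 1 − 231 = -230 (mod 3).
    Reduce coefficients mod 3: 2·t ≡ 1 (mod 3).
    The inverse of 2 mod 3 is 2 (since 2·2 = 4 = 1·3 + 1), so t ≡ 2·1 = 2 ≡ 2 (mod 3).
    Then x = 231 + 1064·2 = 2359, valid modulo lcm(1064, 3) = 3192: x ≡ 2359 (mod 3192).
Verify against each original: 2359 mod 7 = 0, 2359 mod 8 = 7, 2359 mod 19 = 3, 2359 mod 3 = 1.

x ≡ 2359 (mod 3192).


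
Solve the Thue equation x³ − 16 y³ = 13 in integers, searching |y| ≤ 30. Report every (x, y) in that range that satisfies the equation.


The equation is x³ - 16y³ = 13. For fixed y, x³ = 16·y³ + 13, so a solution requires the RHS to be a perfect cube.
Strategy: iterate y from -30 to 30, compute RHS = 16·y³ + 13, and check whether it is a (positive or negative) perfect cube.
Check small values of y:
  y = 0: RHS = 13 is not a perfect cube.
  y = 1: RHS = 29 is not a perfect cube.
  y = -1: RHS = -3 is not a perfect cube.
  y = 2: RHS = 141 is not a perfect cube.
  y = -2: RHS = -115 is not a perfect cube.
  y = 3: RHS = 445 is not a perfect cube.
  y = -3: RHS = -419 is not a perfect cube.
Continuing the search up to |y| = 30 finds no solutions either.
No (x, y) in the scanned range satisfies the equation.

No integer solutions with |y| ≤ 30.
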